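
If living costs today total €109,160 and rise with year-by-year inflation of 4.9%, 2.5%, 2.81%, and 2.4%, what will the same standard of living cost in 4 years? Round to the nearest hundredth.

€123,565.77

Cumulative price-level factor: 1.049 × 1.025 × 1.0281 × 1.024 ≈ 1.1319693542.
Multiplying €109,160 by the price-level factor gives the future nominal sum.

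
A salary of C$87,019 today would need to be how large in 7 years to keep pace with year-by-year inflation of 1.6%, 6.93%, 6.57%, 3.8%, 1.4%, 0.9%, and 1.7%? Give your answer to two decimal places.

C$108,815.25

Cumulative price-level factor: 1.016 × 1.0693 × 1.0657 × 1.038 × 1.014 × 1.009 × 1.017 ≈ 1.2504768850.
The nominal amount required is C$87,019 scaled up by that factor.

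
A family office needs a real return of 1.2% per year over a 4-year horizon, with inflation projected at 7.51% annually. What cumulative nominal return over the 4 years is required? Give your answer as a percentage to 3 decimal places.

Required annual nominal rate: (1+1.2%)(1+7.51%) − 1 = 8.80012%.
Cumulative over 4 years: (1 + 0.0880012)^4 − 1 ≈ 0.40126.

40.126%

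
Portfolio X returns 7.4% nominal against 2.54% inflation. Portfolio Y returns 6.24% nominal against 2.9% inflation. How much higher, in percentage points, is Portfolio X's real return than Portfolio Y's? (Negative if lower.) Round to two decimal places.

Portfolio X real return: 1.074/1.0254 − 1 = 4.740%.
Portfolio Y real return: 1.0624/1.029 − 1 = 3.246%.
Difference: 4.740 − 3.246 = 1.494 pp.

1.49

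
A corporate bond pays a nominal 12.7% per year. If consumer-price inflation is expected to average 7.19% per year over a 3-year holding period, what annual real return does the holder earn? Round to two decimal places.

5.14%

With constant rates the annual real return is the same each year: (1+12.7%)/(1+7.19%) − 1 = 0.05140.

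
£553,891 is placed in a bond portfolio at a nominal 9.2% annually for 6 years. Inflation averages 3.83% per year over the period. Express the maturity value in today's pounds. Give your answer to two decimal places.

£749,588.67

Nominal value at maturity: £553,891 × (1 + 9.2%)^6 ≈ £939,204.44.
Price-level factor over 6 years: (1 + 3.83%)^6 ≈ 1.2529597619.
The maturity value deflated by that factor is the answer in today's purchasing power.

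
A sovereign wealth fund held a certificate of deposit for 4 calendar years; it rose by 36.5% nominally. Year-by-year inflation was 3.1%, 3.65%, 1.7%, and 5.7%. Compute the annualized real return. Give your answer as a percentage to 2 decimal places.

4.41%

Cumulative inflation factor: 1.031 × 1.0365 × 1.017 × 1.057 ≈ 1.14875.
Nominal growth factor: 1.36500. Real growth factor = 1.36500 / 1.14875 ≈ 1.18825.
Annualized: 1.18825^(1/4) − 1 ≈ 0.04406.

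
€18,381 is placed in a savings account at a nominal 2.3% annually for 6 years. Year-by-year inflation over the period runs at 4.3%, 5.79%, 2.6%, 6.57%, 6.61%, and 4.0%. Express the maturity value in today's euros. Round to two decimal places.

€15,749.99

Nominal value at maturity: €18,381 × (1 + 2.3%)^6 ≈ €21,067.98.
Price-level factor over 6 years: 1.043 × 1.0579 × 1.026 × 1.0657 × 1.0661 × 1.040 ≈ 1.3376501259.
Dividing the nominal maturity value by the price-level factor gives the value in today's money.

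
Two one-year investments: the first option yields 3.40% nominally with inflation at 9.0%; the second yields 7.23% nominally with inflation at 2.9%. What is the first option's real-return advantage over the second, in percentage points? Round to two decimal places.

-9.35

The first option real return: 1.0340/1.090 − 1 = -5.138%.
The second real return: 1.0723/1.029 − 1 = 4.208%.
Difference: -5.138 − 4.208 = -9.346 pp.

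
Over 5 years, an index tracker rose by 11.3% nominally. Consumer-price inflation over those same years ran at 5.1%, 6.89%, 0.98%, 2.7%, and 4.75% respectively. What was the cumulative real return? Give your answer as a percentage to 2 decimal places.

-8.80%

Cumulative inflation factor: 1.051 × 1.0689 × 1.0098 × 1.027 × 1.0475 ≈ 1.22039.
Nominal growth factor: 1.11300. Real growth factor = 1.11300 / 1.22039 ≈ 0.91200.
Total real return ≈ -8.7999%.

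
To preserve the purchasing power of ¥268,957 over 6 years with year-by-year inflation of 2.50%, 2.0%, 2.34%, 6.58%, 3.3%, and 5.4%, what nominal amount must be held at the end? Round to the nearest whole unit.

Cumulative price-level factor: 1.0250 × 1.020 × 1.0234 × 1.0658 × 1.033 × 1.054 ≈ 1.2416125625.
Multiplying ¥268,957 by the price-level factor gives the future nominal sum.

¥333,940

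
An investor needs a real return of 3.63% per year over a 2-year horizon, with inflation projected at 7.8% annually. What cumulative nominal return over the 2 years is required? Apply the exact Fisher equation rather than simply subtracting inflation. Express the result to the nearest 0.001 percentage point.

24.798%

Required annual nominal rate: (1+3.63%)(1+7.8%) − 1 = 11.71314%.
Cumulative over 2 years: (1 + 0.1171314)^2 − 1 ≈ 0.24798.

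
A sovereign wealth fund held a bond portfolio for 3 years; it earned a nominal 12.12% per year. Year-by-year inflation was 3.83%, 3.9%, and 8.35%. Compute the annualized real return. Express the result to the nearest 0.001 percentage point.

Cumulative inflation factor: 1.0383 × 1.039 × 1.0835 ≈ 1.16887.
Nominal growth factor: 1.40945. Real growth factor = 1.40945 / 1.16887 ≈ 1.20582.
Annualized: 1.20582^(1/3) − 1 ≈ 0.06437.

6.437%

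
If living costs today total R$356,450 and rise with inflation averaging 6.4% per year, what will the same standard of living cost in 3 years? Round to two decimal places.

R$429,361.90

Cumulative price-level factor: (1+6.4%)^3 = 1.204550144.
Multiplying R$356,450 by the price-level factor gives the future nominal sum.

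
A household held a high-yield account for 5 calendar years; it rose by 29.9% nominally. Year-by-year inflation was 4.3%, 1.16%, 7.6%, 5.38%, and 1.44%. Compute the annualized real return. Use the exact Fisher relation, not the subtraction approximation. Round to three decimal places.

1.369%

Cumulative inflation factor: 1.043 × 1.0116 × 1.076 × 1.0538 × 1.0144 ≈ 1.21359.
Nominal growth factor: 1.29900. Real growth factor = 1.29900 / 1.21359 ≈ 1.07038.
Annualized: 1.07038^(1/5) − 1 ≈ 0.01369.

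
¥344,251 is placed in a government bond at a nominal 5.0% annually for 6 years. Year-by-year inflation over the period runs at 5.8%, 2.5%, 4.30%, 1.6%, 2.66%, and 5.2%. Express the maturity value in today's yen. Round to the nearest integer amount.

Nominal value at maturity: ¥344,251 × (1 + 5.0%)^6 ≈ ¥461,329.
Price-level factor over 6 years: 1.058 × 1.025 × 1.0430 × 1.016 × 1.0266 × 1.052 ≈ 1.2410936375.
Dividing the nominal maturity value by the price-level factor gives the value in today's money.

¥371,712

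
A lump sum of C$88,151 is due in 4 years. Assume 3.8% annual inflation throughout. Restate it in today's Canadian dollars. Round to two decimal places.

C$75,934.27

Price-level factor over 4 years: (1 + 3.8%)^4 ≈ 1.1608855731.
Purchasing power today: C$88,151 divided by that factor.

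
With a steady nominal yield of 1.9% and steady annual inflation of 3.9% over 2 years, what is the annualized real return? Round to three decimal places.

With constant rates the annual real return is the same each year: (1+1.9%)/(1+3.9%) − 1 = -0.01925.

-1.925%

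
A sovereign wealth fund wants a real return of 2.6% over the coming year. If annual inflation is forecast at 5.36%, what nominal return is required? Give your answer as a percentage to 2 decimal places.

By the Fisher equation, 1 + r_nom = (1 + 2.6%)(1 + 5.36%) = 1.026 × 1.0536 = 1.0809936.
So r_nom = 8.09936%.

8.10%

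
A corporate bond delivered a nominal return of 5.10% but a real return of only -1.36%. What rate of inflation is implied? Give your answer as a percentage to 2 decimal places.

From (1+r_nom) = (1+r_real)(1+π), we get 1+π = (1 + 5.10%)/(1 − 1.36%) = 1.0510/0.9864 ≈ 1.06549.
So π ≈ 6.5491%.

6.55%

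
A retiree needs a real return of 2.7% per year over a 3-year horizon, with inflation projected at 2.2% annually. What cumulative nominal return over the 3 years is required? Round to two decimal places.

Required annual nominal rate: (1+2.7%)(1+2.2%) − 1 = 4.9594%.
Cumulative over 3 years: (1 + 0.049594)^3 − 1 ≈ 0.15628.

15.63%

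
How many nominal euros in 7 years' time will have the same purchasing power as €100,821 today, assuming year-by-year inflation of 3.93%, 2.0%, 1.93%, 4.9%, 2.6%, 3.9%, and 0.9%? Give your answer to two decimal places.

€122,920.32

Cumulative price-level factor: 1.0393 × 1.020 × 1.0193 × 1.049 × 1.026 × 1.039 × 1.009 ≈ 1.2191936331.
The nominal amount required is €100,821 scaled up by that factor.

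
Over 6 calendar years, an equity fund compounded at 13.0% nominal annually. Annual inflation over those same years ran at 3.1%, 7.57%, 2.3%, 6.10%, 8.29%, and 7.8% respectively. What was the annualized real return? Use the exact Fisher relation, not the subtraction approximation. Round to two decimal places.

6.77%

Cumulative inflation factor: 1.031 × 1.0757 × 1.023 × 1.0610 × 1.0829 × 1.078 ≈ 1.40523.
Nominal growth factor: 2.08195. Real growth factor = 2.08195 / 1.40523 ≈ 1.48157.
Annualized: 1.48157^(1/6) − 1 ≈ 0.06771.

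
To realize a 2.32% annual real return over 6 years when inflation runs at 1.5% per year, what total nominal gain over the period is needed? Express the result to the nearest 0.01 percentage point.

25.48%

Required annual nominal rate: (1+2.32%)(1+1.5%) − 1 = 3.8548%.
Cumulative over 6 years: (1 + 0.038548)^6 − 1 ≈ 0.25476.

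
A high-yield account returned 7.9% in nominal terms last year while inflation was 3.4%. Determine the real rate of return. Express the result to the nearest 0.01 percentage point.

Real return via the Fisher equation: (1 + 7.9%)/(1 + 3.4%) − 1 = 1.079/1.034 − 1 ≈ 0.04352.

4.35%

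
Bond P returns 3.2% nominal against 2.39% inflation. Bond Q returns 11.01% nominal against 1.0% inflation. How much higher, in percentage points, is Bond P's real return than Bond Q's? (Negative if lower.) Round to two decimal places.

-9.12

Bond P real return: 1.032/1.0239 − 1 = 0.791%.
Bond Q real return: 1.1101/1.010 − 1 = 9.911%.
Difference: 0.791 − 9.911 = -9.120 pp.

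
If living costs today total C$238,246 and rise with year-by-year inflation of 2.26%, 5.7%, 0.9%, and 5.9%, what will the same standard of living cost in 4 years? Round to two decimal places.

Cumulative price-level factor: 1.0226 × 1.057 × 1.009 × 1.059 ≈ 1.1549625492.
The nominal amount required is C$238,246 scaled up by that factor.

C$275,165.21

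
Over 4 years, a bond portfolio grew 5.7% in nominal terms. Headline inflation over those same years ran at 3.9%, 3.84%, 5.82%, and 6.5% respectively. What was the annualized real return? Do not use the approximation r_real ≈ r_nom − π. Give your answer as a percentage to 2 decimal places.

Cumulative inflation factor: 1.039 × 1.0384 × 1.0582 × 1.065 ≈ 1.21590.
Nominal growth factor: 1.05700. Real growth factor = 1.05700 / 1.21590 ≈ 0.86932.
Annualized: 0.86932^(1/4) − 1 ≈ -0.03441.

-3.44%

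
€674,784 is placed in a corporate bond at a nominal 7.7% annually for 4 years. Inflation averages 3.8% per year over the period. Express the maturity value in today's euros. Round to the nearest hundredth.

€782,056.58

Nominal value at maturity: €674,784 × (1 + 7.7%)^4 ≈ €907,878.20.
Price-level factor over 4 years: (1 + 3.8%)^4 ≈ 1.1608855731.
The maturity value deflated by that factor is the answer in today's purchasing power.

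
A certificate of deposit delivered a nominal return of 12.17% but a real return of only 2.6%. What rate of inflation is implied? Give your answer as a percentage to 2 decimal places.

From (1+r_nom) = (1+r_real)(1+π), we get 1+π = (1 + 12.17%)/(1 + 2.6%) = 1.1217/1.026 ≈ 1.09327.
So π ≈ 9.3275%.

9.33%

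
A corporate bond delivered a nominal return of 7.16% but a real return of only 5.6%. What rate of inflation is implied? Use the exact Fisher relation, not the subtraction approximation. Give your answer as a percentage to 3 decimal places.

From (1+r_nom) = (1+r_real)(1+π), we get 1+π = (1 + 7.16%)/(1 + 5.6%) = 1.0716/1.056 ≈ 1.01477.
So π ≈ 1.4773%.

1.477%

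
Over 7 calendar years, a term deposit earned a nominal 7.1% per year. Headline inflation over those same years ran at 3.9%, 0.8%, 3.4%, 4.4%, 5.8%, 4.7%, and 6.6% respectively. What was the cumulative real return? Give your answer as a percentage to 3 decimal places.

Cumulative inflation factor: 1.039 × 1.008 × 1.034 × 1.044 × 1.058 × 1.047 × 1.066 ≈ 1.33502.
Nominal growth factor: 1.61632. Real growth factor = 1.61632 / 1.33502 ≈ 1.21071.
Total real return ≈ 21.0709%.

21.071%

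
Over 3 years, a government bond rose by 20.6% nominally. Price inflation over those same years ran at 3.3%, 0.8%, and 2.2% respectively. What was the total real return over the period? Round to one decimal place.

Cumulative inflation factor: 1.033 × 1.008 × 1.022 ≈ 1.06417.
Nominal growth factor: 1.20600. Real growth factor = 1.20600 / 1.06417 ≈ 1.13328.
Total real return ≈ 13.3276%.

13.3%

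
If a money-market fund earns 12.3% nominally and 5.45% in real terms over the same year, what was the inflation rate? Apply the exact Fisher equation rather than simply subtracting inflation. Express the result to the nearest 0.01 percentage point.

6.50%

From (1+r_nom) = (1+r_real)(1+π), we get 1+π = (1 + 12.3%)/(1 + 5.45%) = 1.123/1.0545 ≈ 1.06496.
So π ≈ 6.4960%.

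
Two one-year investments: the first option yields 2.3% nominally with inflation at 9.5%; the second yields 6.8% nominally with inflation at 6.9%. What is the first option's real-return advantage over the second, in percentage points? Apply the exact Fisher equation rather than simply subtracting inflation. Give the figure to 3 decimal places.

The first option real return: 1.023/1.095 − 1 = -6.5753%.
The second real return: 1.068/1.069 − 1 = -0.0935%.
Difference: -6.5753 − (-0.0935) = -6.4818 pp.

-6.482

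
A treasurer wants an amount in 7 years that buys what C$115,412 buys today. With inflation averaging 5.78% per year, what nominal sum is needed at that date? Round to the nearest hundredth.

Cumulative price-level factor: (1+5.78%)^7 ≈ 1.4819206124.
Multiplying C$115,412 by the price-level factor gives the future nominal sum.

C$171,031.42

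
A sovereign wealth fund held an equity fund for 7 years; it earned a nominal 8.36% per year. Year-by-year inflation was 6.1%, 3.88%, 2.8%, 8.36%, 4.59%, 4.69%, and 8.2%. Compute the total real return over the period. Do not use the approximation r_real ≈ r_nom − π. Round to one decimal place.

Cumulative inflation factor: 1.061 × 1.0388 × 1.028 × 1.0836 × 1.0459 × 1.0469 × 1.082 ≈ 1.45456.
Nominal growth factor: 1.75422. Real growth factor = 1.75422 / 1.45456 ≈ 1.20601.
Total real return ≈ 20.6010%.

20.6%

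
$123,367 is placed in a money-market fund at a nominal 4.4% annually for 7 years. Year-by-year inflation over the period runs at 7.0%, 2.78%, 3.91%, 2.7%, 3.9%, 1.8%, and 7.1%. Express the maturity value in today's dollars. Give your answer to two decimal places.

Nominal value at maturity: $123,367 × (1 + 4.4%)^7 ≈ $166,764.07.
Price-level factor over 7 years: 1.070 × 1.0278 × 1.0391 × 1.027 × 1.039 × 1.018 × 1.071 ≈ 1.3294529616.
The maturity value deflated by that factor is the answer in today's purchasing power.

$125,438.11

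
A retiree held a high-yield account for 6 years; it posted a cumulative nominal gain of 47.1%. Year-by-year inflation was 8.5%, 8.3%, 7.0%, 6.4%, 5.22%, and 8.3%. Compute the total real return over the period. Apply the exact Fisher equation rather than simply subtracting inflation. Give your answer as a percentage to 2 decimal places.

-3.51%

Cumulative inflation factor: 1.085 × 1.083 × 1.070 × 1.064 × 1.0522 × 1.083 ≈ 1.52444.
Nominal growth factor: 1.47100. Real growth factor = 1.47100 / 1.52444 ≈ 0.96494.
Total real return ≈ -3.5056%.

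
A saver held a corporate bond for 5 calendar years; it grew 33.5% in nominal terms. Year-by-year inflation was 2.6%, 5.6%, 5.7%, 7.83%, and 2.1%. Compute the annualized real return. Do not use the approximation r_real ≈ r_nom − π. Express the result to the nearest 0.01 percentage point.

1.15%

Cumulative inflation factor: 1.026 × 1.056 × 1.057 × 1.0783 × 1.021 ≈ 1.26082.
Nominal growth factor: 1.33500. Real growth factor = 1.33500 / 1.26082 ≈ 1.05884.
Annualized: 1.05884^(1/5) − 1 ≈ 0.01150.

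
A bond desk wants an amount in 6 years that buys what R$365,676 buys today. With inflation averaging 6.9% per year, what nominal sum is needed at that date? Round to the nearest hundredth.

R$545,710.98

Cumulative price-level factor: (1+6.9%)^6 ≈ 1.4923346789.
Multiplying R$365,676 by the price-level factor gives the future nominal sum.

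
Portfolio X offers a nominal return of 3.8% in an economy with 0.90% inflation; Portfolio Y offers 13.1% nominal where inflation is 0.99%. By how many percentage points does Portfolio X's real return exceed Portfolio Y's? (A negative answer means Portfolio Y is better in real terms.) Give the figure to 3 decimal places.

-9.117

Portfolio X real return: 1.038/1.0090 − 1 = 2.8741%.
Portfolio Y real return: 1.131/1.0099 − 1 = 11.9913%.
Difference: 2.8741 − 11.9913 = -9.1172 pp.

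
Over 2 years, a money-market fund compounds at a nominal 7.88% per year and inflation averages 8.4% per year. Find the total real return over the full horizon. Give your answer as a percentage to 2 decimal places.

The annual real rate is (1+7.88%)/(1+8.4%) − 1 = -0.4797%.
Compounded over 2 years: (1 + -0.004797)^2 − 1 ≈ -0.00957.

-0.96%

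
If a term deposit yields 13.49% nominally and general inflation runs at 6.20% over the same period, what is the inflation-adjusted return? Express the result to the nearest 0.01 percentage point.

Real return via the Fisher equation: (1 + 13.49%)/(1 + 6.20%) − 1 = 1.1349/1.0620 − 1 ≈ 0.06864.

6.86%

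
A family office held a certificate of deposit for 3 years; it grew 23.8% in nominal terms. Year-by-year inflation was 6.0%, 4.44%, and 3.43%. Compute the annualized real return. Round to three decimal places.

2.636%

Cumulative inflation factor: 1.060 × 1.0444 × 1.0343 ≈ 1.14504.
Nominal growth factor: 1.23800. Real growth factor = 1.23800 / 1.14504 ≈ 1.08119.
Annualized: 1.08119^(1/3) − 1 ≈ 0.02636.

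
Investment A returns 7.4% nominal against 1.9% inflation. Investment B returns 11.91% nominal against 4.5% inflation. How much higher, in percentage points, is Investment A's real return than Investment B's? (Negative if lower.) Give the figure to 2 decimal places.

Investment A real return: 1.074/1.019 − 1 = 5.397%.
Investment B real return: 1.1191/1.045 − 1 = 7.091%.
Difference: 5.397 − 7.091 = -1.694 pp.

-1.69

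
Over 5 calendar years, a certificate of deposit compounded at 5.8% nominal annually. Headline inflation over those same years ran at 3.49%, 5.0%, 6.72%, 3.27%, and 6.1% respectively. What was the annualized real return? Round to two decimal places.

Cumulative inflation factor: 1.0349 × 1.050 × 1.0672 × 1.0327 × 1.061 ≈ 1.27064.
Nominal growth factor: 1.32565. Real growth factor = 1.32565 / 1.27064 ≈ 1.04329.
Annualized: 1.04329^(1/5) − 1 ≈ 0.00851.

0.85%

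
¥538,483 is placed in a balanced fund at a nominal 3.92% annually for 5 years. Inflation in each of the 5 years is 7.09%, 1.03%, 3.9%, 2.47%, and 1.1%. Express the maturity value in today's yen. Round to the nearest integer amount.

Nominal value at maturity: ¥538,483 × (1 + 3.92%)^5 ≈ ¥652,631.
Price-level factor over 5 years: 1.0709 × 1.0103 × 1.039 × 1.0247 × 1.011 ≈ 1.1645622576.
Dividing the nominal maturity value by the price-level factor gives the value in today's money.

¥560,409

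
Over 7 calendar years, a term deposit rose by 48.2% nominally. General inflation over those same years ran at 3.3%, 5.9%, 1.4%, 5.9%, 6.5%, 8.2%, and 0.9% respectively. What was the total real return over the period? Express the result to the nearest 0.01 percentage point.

8.51%

Cumulative inflation factor: 1.033 × 1.059 × 1.014 × 1.059 × 1.065 × 1.082 × 1.009 ≈ 1.36583.
Nominal growth factor: 1.48200. Real growth factor = 1.48200 / 1.36583 ≈ 1.08505.
Total real return ≈ 8.5051%.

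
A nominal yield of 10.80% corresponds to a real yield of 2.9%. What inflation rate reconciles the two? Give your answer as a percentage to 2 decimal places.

7.68%

From (1+r_nom) = (1+r_real)(1+π), we get 1+π = (1 + 10.80%)/(1 + 2.9%) = 1.1080/1.029 ≈ 1.07677.
So π ≈ 7.6774%.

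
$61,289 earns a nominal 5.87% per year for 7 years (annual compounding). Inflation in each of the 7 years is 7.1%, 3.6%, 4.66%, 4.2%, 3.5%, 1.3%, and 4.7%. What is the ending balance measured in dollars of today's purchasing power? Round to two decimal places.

Nominal value at maturity: $61,289 × (1 + 5.87%)^7 ≈ $91,367.75.
Price-level factor over 7 years: 1.071 × 1.036 × 1.0466 × 1.042 × 1.035 × 1.013 × 1.047 ≈ 1.3282938212.
Dividing the nominal maturity value by the price-level factor gives the value in today's money.

$68,785.80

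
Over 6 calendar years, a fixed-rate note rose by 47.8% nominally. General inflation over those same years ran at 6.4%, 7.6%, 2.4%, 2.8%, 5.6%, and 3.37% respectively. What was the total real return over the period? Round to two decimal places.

Cumulative inflation factor: 1.064 × 1.076 × 1.024 × 1.028 × 1.056 × 1.0337 ≈ 1.31554.
Nominal growth factor: 1.47800. Real growth factor = 1.47800 / 1.31554 ≈ 1.12349.
Total real return ≈ 12.3490%.

12.35%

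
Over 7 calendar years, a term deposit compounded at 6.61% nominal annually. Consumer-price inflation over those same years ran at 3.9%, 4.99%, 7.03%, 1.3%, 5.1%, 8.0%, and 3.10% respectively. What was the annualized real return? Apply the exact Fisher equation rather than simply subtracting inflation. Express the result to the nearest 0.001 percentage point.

1.773%

Cumulative inflation factor: 1.039 × 1.0499 × 1.0703 × 1.013 × 1.051 × 1.080 × 1.0310 ≈ 1.38409.
Nominal growth factor: 1.56526. Real growth factor = 1.56526 / 1.38409 ≈ 1.13089.
Annualized: 1.13089^(1/7) − 1 ≈ 0.01773.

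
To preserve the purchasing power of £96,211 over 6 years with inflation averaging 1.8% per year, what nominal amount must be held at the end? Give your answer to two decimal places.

£107,080.75

Cumulative price-level factor: (1+1.8%)^6 ≈ 1.1129782260.
The nominal amount required is £96,211 scaled up by that factor.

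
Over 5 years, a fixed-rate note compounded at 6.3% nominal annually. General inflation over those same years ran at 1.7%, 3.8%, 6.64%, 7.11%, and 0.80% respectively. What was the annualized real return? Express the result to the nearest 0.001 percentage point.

2.232%

Cumulative inflation factor: 1.017 × 1.038 × 1.0664 × 1.0711 × 1.0080 ≈ 1.21543.
Nominal growth factor: 1.35727. Real growth factor = 1.35727 / 1.21543 ≈ 1.11670.
Annualized: 1.11670^(1/5) − 1 ≈ 0.02232.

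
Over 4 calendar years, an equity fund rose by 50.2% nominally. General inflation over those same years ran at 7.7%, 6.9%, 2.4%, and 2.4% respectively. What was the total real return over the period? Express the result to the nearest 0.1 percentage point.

24.4%

Cumulative inflation factor: 1.077 × 1.069 × 1.024 × 1.024 ≈ 1.20724.
Nominal growth factor: 1.50200. Real growth factor = 1.50200 / 1.20724 ≈ 1.24416.
Total real return ≈ 24.4161%.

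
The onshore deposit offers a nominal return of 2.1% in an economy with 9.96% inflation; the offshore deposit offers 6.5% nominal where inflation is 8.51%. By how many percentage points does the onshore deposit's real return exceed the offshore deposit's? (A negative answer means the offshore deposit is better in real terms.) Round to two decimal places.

-5.30

The onshore deposit real return: 1.021/1.0996 − 1 = -7.148%.
The offshore deposit real return: 1.065/1.0851 − 1 = -1.852%.
Difference: -7.148 − (-1.852) = -5.296 pp.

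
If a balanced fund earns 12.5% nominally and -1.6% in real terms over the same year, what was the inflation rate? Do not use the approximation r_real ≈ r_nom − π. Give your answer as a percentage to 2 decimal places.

From (1+r_nom) = (1+r_real)(1+π), we get 1+π = (1 + 12.5%)/(1 − 1.6%) = 1.125/0.984 ≈ 1.14329.
So π ≈ 14.3293%.

14.33%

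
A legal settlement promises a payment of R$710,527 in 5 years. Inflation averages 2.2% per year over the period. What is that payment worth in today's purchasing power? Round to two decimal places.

Price-level factor over 5 years: (1 + 2.2%)^5 ≈ 1.1149476564.
Purchasing power today: R$710,527 divided by that factor.

R$637,273.86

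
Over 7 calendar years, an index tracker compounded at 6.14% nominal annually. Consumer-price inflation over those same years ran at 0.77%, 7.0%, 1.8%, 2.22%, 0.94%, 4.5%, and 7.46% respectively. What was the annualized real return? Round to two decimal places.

Cumulative inflation factor: 1.0077 × 1.070 × 1.018 × 1.0222 × 1.0094 × 1.045 × 1.0746 ≈ 1.27182.
Nominal growth factor: 1.51759. Real growth factor = 1.51759 / 1.27182 ≈ 1.19324.
Annualized: 1.19324^(1/7) − 1 ≈ 0.02556.

2.56%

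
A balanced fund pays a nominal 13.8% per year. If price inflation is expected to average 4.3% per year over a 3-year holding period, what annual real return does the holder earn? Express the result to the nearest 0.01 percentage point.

With constant rates the annual real return is the same each year: (1+13.8%)/(1+4.3%) − 1 = 0.09108.

9.11%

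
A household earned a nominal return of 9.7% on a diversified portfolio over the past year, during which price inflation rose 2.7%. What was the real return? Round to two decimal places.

Real return via the Fisher equation: (1 + 9.7%)/(1 + 2.7%) − 1 = 1.097/1.027 − 1 ≈ 0.06816.

6.82%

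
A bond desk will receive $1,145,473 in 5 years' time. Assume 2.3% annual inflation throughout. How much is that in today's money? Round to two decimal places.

Price-level factor over 5 years: (1 + 2.3%)^5 ≈ 1.1204130756.
Purchasing power today: $1,145,473 divided by that factor.

$1,022,366.68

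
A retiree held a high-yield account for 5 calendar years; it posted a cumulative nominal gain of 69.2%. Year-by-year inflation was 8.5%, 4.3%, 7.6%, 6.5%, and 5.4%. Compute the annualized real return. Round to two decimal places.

4.36%

Cumulative inflation factor: 1.085 × 1.043 × 1.076 × 1.065 × 1.054 ≈ 1.36684.
Nominal growth factor: 1.69200. Real growth factor = 1.69200 / 1.36684 ≈ 1.23790.
Annualized: 1.23790^(1/5) − 1 ≈ 0.04361.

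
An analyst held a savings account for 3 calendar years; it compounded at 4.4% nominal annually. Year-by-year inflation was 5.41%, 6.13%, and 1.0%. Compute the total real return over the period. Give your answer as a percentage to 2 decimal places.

Cumulative inflation factor: 1.0541 × 1.0613 × 1.010 ≈ 1.12990.
Nominal growth factor: 1.13789. Real growth factor = 1.13789 / 1.12990 ≈ 1.00707.
Total real return ≈ 0.7071%.

0.71%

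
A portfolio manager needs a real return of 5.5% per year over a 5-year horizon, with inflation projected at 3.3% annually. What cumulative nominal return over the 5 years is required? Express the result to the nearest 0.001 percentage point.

53.732%

Required annual nominal rate: (1+5.5%)(1+3.3%) − 1 = 8.9815%.
Cumulative over 5 years: (1 + 0.089815)^5 − 1 ≈ 0.53732.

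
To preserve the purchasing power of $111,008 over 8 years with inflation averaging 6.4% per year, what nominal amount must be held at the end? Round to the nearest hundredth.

$182,342.25

Cumulative price-level factor: (1+6.4%)^8 ≈ 1.6426045583.
Multiplying $111,008 by the price-level factor gives the future nominal sum.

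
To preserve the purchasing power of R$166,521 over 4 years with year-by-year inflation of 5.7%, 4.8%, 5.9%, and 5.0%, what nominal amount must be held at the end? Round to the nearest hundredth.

Cumulative price-level factor: 1.057 × 1.048 × 1.059 × 1.050 = 1.2317470452.
The nominal amount required is R$166,521 scaled up by that factor.

R$205,111.75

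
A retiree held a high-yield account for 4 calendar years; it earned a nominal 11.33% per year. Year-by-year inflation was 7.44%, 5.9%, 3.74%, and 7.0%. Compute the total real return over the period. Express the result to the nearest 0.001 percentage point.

Cumulative inflation factor: 1.0744 × 1.059 × 1.0374 × 1.070 ≈ 1.26297.
Nominal growth factor: 1.53620. Real growth factor = 1.53620 / 1.26297 ≈ 1.21635.
Total real return ≈ 21.6345%.

21.635%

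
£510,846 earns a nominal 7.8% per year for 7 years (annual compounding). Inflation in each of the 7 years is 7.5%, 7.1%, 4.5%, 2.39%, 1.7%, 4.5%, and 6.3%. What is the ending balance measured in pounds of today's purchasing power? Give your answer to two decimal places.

Nominal value at maturity: £510,846 × (1 + 7.8%)^7 ≈ £864,214.05.
Price-level factor over 7 years: 1.075 × 1.071 × 1.045 × 1.0239 × 1.017 × 1.045 × 1.063 ≈ 1.3916892623.
The maturity value deflated by that factor is the answer in today's purchasing power.

£620,982.05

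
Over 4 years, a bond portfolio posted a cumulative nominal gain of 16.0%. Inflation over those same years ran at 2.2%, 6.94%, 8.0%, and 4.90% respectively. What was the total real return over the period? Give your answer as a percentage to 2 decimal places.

Cumulative inflation factor: 1.022 × 1.0694 × 1.080 × 1.0490 ≈ 1.23820.
Nominal growth factor: 1.16000. Real growth factor = 1.16000 / 1.23820 ≈ 0.93684.
Total real return ≈ -6.3155%.

-6.32%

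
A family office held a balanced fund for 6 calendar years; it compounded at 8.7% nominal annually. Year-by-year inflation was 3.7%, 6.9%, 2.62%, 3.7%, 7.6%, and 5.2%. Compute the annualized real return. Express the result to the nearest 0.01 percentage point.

Cumulative inflation factor: 1.037 × 1.069 × 1.0262 × 1.037 × 1.076 × 1.052 ≈ 1.33535.
Nominal growth factor: 1.64959. Real growth factor = 1.64959 / 1.33535 ≈ 1.23533.
Annualized: 1.23533^(1/6) − 1 ≈ 0.03585.

3.59%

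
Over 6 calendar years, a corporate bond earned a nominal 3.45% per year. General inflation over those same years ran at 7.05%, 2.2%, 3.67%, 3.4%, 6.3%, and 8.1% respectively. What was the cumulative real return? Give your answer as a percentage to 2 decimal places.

-9.05%

Cumulative inflation factor: 1.0705 × 1.022 × 1.0367 × 1.034 × 1.063 × 1.081 ≈ 1.34763.
Nominal growth factor: 1.22570. Real growth factor = 1.22570 / 1.34763 ≈ 0.90952.
Total real return ≈ -9.0479%.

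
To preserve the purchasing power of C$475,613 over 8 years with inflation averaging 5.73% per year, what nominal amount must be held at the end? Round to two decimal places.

C$742,744.72

Cumulative price-level factor: (1+5.73%)^8 ≈ 1.5616577387.
Multiplying C$475,613 by the price-level factor gives the future nominal sum.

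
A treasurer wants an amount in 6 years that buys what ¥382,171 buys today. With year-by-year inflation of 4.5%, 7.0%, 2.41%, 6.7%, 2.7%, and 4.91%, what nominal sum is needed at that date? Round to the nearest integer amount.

¥503,097

Cumulative price-level factor: 1.045 × 1.070 × 1.0241 × 1.067 × 1.027 × 1.0491 ≈ 1.3164191286.
The nominal amount required is ¥382,171 scaled up by that factor.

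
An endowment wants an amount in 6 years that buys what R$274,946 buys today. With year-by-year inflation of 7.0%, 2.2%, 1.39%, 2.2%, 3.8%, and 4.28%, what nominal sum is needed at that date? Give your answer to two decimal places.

R$337,230.21

Cumulative price-level factor: 1.070 × 1.022 × 1.0139 × 1.022 × 1.038 × 1.0428 ≈ 1.2265325224.
Multiplying R$274,946 by the price-level factor gives the future nominal sum.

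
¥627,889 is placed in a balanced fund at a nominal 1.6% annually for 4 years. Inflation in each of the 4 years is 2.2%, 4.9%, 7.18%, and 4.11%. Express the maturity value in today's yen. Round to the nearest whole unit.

Nominal value at maturity: ¥627,889 × (1 + 1.6%)^4 ≈ ¥669,049.
Price-level factor over 4 years: 1.022 × 1.049 × 1.0718 × 1.0411 ≈ 1.1962792869.
The maturity value deflated by that factor is the answer in today's purchasing power.

¥559,275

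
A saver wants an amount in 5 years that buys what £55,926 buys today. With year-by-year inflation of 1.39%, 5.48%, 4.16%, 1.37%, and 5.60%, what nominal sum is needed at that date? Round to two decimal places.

Cumulative price-level factor: 1.0139 × 1.0548 × 1.0416 × 1.0137 × 1.0560 ≈ 1.1924483585.
The nominal amount required is £55,926 scaled up by that factor.

£66,688.87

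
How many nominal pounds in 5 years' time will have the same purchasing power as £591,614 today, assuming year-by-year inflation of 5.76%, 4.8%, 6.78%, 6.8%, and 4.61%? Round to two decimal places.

£782,267.95

Cumulative price-level factor: 1.0576 × 1.048 × 1.0678 × 1.068 × 1.0461 ≈ 1.3222607183.
Multiplying £591,614 by the price-level factor gives the future nominal sum.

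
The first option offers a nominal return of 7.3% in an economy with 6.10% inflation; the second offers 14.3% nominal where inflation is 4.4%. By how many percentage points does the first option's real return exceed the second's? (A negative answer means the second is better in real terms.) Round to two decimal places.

The first option real return: 1.073/1.0610 − 1 = 1.131%.
The second real return: 1.143/1.044 − 1 = 9.483%.
Difference: 1.131 − 9.483 = -8.352 pp.

-8.35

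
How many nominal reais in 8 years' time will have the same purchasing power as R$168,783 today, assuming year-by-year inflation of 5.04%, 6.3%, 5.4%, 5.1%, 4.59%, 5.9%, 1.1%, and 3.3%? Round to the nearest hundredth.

R$241,489.14

Cumulative price-level factor: 1.0504 × 1.063 × 1.054 × 1.051 × 1.0459 × 1.059 × 1.011 × 1.033 ≈ 1.4307669669.
Multiplying R$168,783 by the price-level factor gives the future nominal sum.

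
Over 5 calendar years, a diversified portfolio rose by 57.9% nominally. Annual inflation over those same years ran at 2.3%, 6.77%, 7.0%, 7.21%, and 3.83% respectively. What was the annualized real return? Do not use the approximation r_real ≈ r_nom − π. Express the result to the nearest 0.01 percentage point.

Cumulative inflation factor: 1.023 × 1.0677 × 1.070 × 1.0721 × 1.0383 ≈ 1.30097.
Nominal growth factor: 1.57900. Real growth factor = 1.57900 / 1.30097 ≈ 1.21371.
Annualized: 1.21371^(1/5) − 1 ≈ 0.03950.

3.95%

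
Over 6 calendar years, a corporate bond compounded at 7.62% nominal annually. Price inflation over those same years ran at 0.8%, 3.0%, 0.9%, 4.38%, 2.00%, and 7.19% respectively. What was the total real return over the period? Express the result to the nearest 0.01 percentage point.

29.96%

Cumulative inflation factor: 1.008 × 1.030 × 1.009 × 1.0438 × 1.0200 × 1.0719 ≈ 1.19553.
Nominal growth factor: 1.55367. Real growth factor = 1.55367 / 1.19553 ≈ 1.29956.
Total real return ≈ 29.9563%.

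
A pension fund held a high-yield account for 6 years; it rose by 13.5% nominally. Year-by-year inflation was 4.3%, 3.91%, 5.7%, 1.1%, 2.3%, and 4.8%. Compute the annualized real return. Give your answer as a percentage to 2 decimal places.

-1.49%

Cumulative inflation factor: 1.043 × 1.0391 × 1.057 × 1.011 × 1.023 × 1.048 ≈ 1.24167.
Nominal growth factor: 1.13500. Real growth factor = 1.13500 / 1.24167 ≈ 0.91409.
Annualized: 0.91409^(1/6) − 1 ≈ -0.01486.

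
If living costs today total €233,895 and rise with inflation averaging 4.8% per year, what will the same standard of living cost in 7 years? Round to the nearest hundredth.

Cumulative price-level factor: (1+4.8%)^7 ≈ 1.3884459516.
Multiplying €233,895 by the price-level factor gives the future nominal sum.

€324,750.57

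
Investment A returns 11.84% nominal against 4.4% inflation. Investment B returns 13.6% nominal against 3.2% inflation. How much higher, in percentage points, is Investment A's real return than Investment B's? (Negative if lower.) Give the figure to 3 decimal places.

-2.951

Investment A real return: 1.1184/1.044 − 1 = 7.1264%.
Investment B real return: 1.136/1.032 − 1 = 10.0775%.
Difference: 7.1264 − 10.0775 = -2.9511 pp.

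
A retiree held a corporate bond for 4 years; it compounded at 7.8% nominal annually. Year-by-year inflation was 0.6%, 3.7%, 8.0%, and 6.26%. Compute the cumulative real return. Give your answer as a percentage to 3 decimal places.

12.799%

Cumulative inflation factor: 1.006 × 1.037 × 1.080 × 1.0626 ≈ 1.19721.
Nominal growth factor: 1.35044. Real growth factor = 1.35044 / 1.19721 ≈ 1.12799.
Total real return ≈ 12.7989%.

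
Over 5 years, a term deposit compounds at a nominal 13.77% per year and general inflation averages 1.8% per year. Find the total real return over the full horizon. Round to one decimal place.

74.3%

The annual real rate is (1+13.77%)/(1+1.8%) − 1 = 11.7583%.
Compounded over 5 years: (1 + 0.117583)^5 − 1 ≈ 0.74341.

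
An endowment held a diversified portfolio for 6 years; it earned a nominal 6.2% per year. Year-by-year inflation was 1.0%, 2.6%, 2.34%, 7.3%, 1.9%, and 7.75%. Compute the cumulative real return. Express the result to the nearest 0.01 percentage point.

14.83%

Cumulative inflation factor: 1.010 × 1.026 × 1.0234 × 1.073 × 1.019 × 1.0775 ≈ 1.24941.
Nominal growth factor: 1.43465. Real growth factor = 1.43465 / 1.24941 ≈ 1.14826.
Total real return ≈ 14.8264%.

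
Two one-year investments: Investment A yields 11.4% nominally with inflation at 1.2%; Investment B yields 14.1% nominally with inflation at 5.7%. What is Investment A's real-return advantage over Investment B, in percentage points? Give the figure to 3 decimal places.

2.132

Investment A real return: 1.114/1.012 − 1 = 10.0791%.
Investment B real return: 1.141/1.057 − 1 = 7.9470%.
Difference: 10.0791 − 7.9470 = 2.1321 pp.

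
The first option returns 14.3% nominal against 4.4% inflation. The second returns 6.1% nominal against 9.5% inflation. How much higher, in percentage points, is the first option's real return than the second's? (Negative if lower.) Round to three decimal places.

12.588

The first option real return: 1.143/1.044 − 1 = 9.4828%.
The second real return: 1.061/1.095 − 1 = -3.1050%.
Difference: 9.4828 − (-3.1050) = 12.5878 pp.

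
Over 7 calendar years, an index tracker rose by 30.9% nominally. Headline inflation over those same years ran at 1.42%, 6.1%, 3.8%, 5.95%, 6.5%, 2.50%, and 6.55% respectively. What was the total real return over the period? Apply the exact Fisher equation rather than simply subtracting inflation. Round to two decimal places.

-4.90%

Cumulative inflation factor: 1.0142 × 1.061 × 1.038 × 1.0595 × 1.065 × 1.0250 × 1.0655 ≈ 1.37646.
Nominal growth factor: 1.30900. Real growth factor = 1.30900 / 1.37646 ≈ 0.95099.
Total real return ≈ -4.9011%.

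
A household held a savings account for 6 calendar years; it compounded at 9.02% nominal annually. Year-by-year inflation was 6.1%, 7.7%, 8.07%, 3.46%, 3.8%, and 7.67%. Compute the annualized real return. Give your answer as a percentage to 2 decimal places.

2.74%

Cumulative inflation factor: 1.061 × 1.077 × 1.0807 × 1.0346 × 1.038 × 1.0767 ≈ 1.42791.
Nominal growth factor: 1.67895. Real growth factor = 1.67895 / 1.42791 ≈ 1.17581.
Annualized: 1.17581^(1/6) − 1 ≈ 0.02736.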